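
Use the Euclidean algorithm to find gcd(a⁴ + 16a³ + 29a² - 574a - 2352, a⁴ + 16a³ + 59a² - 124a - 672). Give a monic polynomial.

a² + 15a + 56

Repeated division with remainder:
  a⁴ + 16a³ + 29a² - 574a - 2352 = (a⁴ + 16a³ + 59a² - 124a - 672) + (-30a² - 450a - 1680)
  a⁴ + 16a³ + 59a² - 124a - 672 = (-(1/30)a² - (1/30)a + 2/5)(-30a² - 450a - 1680) + (0)
Last nonzero remainder: -30a² - 450a - 1680. Dividing through by -30 gives the monic gcd a² + 15a + 56.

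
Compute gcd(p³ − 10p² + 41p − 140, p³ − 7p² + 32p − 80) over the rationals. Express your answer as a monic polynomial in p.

Euclidean algorithm in ℚ[p]:
  p³ − 10p² + 41p − 140 = (p³ − 7p² + 32p − 80) + (−3p² + 9p − 60)
  p³ − 7p² + 32p − 80 = (−(1/3)p + 4/3)(−3p² + 9p − 60) + (0)
Last nonzero remainder: −3p² + 9p − 60. Dividing through by −3 gives the monic gcd p² − 3p + 20.

p² − 3p + 20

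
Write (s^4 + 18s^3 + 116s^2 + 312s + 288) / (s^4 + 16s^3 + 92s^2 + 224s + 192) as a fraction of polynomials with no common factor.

(s + 6)/(s + 4)

Euclidean algorithm in ℚ[s]:
  s^4 + 18s^3 + 116s^2 + 312s + 288 = (s^4 + 16s^3 + 92s^2 + 224s + 192) + (2s^3 + 24s^2 + 88s + 96)
  s^4 + 16s^3 + 92s^2 + 224s + 192 = ((1/2)s + 2)(2s^3 + 24s^2 + 88s + 96) + (0)
Last nonzero remainder: 2s^3 + 24s^2 + 88s + 96. Dividing through by 2 gives the monic gcd s^3 + 12s^2 + 44s + 48.
Cancel s^3 + 12s^2 + 44s + 48 from numerator and denominator to get the reduced form.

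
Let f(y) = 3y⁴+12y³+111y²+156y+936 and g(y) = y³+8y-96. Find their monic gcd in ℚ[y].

Repeated division with remainder:
  3y⁴+12y³+111y²+156y+936 = (3y+12)(y³+8y-96) + (87y²+348y+2088)
  y³+8y-96 = ((1/87)y-4/87)(87y²+348y+2088) + (0)
Last nonzero remainder: 87y²+348y+2088. Dividing through by 87 gives the monic gcd y²+4y+24.

y²+4y+24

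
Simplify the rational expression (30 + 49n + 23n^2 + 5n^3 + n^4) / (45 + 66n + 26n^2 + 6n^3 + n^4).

Euclidean algorithm in ℚ[n]:
  n^4 + 5n^3 + 23n^2 + 49n + 30 = (n^4 + 6n^3 + 26n^2 + 66n + 45) + (-n^3 - 3n^2 - 17n - 15)
  n^4 + 6n^3 + 26n^2 + 66n + 45 = (-n - 3)(-n^3 - 3n^2 - 17n - 15) + (0)
Last nonzero remainder: -n^3 - 3n^2 - 17n - 15. Dividing through by -1 gives the monic gcd n^3 + 3n^2 + 17n + 15.
Cancel n^3 + 3n^2 + 17n + 15 from numerator and denominator to get the reduced form.

(2 + n)/(3 + n)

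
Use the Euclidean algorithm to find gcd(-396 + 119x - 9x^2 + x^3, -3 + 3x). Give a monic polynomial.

Apply the Euclidean algorithm:
  x^3 - 9x^2 + 119x - 396 = ((1/3)x^2 - (8/3)x + 37)(3x - 3) + (-285)
  3x - 3 = (-(1/95)x + 1/95)(-285) + (0)
The last nonzero remainder is the constant -285, so the polynomials are coprime and gcd = 1.

1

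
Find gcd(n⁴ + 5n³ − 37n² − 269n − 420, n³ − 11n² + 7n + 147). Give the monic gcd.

n² − 4n − 21

Repeated division with remainder:
  n⁴ + 5n³ − 37n² − 269n − 420 = (n + 16)(n³ − 11n² + 7n + 147) + (132n² − 528n − 2772)
  n³ − 11n² + 7n + 147 = ((1/132)n − 7/132)(132n² − 528n − 2772) + (0)
Last nonzero remainder: 132n² − 528n − 2772. Dividing through by 132 gives the monic gcd n² − 4n − 21.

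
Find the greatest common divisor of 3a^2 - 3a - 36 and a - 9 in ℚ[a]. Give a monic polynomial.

1

Repeated division with remainder:
  3a^2 - 3a - 36 = (3a + 24)(a - 9) + (180)
  a - 9 = ((1/180)a - 1/20)(180) + (0)
The last nonzero remainder is the constant 180, so the polynomials are coprime and gcd = 1.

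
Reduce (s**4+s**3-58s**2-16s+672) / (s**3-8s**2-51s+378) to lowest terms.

(s**2-16)/(s-9)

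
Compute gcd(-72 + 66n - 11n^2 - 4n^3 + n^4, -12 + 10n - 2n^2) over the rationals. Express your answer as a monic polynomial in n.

6 - 5n + n^2

By polynomial division,
  n^4 - 4n^3 - 11n^2 + 66n - 72 = (-(1/2)n^2 - (1/2)n + 6)(-2n^2 + 10n - 12) + (0)
Last nonzero remainder: -2n^2 + 10n - 12. Dividing through by -2 gives the monic gcd n^2 - 5n + 6.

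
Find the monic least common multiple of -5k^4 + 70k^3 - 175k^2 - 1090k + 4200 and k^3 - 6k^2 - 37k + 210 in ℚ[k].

k^5 - 8k^4 - 49k^3 + 428k^2 + 468k - 5040

By polynomial division,
  -5k^4 + 70k^3 - 175k^2 - 1090k + 4200 = (-5k + 40)(k^3 - 6k^2 - 37k + 210) + (-120k^2 + 1440k - 4200)
  k^3 - 6k^2 - 37k + 210 = (-(1/120)k - 1/20)(-120k^2 + 1440k - 4200) + (0)
Last nonzero remainder: -120k^2 + 1440k - 4200. Dividing through by -120 gives the monic gcd k^2 - 12k + 35.
Then lcm(f, g) = f·g / gcd(f, g); expanding and making the result monic gives the answer.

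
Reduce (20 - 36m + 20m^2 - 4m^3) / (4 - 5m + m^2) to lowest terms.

(-20 + 16m - 4m^2)/(-4 + m)

Euclidean algorithm in ℚ[m]:
  -4m^3 + 20m^2 - 36m + 20 = (-4m)(m^2 - 5m + 4) + (-20m + 20)
  m^2 - 5m + 4 = (-(1/20)m + 1/5)(-20m + 20) + (0)
Last nonzero remainder: -20m + 20. Dividing through by -20 gives the monic gcd m - 1.
Cancel m - 1 from numerator and denominator to get the reduced form.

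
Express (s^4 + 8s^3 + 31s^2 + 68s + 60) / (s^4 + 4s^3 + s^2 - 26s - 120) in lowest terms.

(s^2 + 5s + 6)/(s^2 + s - 12)

Repeated division with remainder:
  s^4 + 8s^3 + 31s^2 + 68s + 60 = (s^4 + 4s^3 + s^2 - 26s - 120) + (4s^3 + 30s^2 + 94s + 180)
  s^4 + 4s^3 + s^2 - 26s - 120 = ((1/4)s - 7/8)(4s^3 + 30s^2 + 94s + 180) + ((15/4)s^2 + (45/4)s + 75/2)
  4s^3 + 30s^2 + 94s + 180 = ((16/15)s + 24/5)((15/4)s^2 + (45/4)s + 75/2) + (0)
Last nonzero remainder: (15/4)s^2 + (45/4)s + 75/2. Dividing through by 15/4 gives the monic gcd s^2 + 3s + 10.
Cancel s^2 + 3s + 10 from numerator and denominator to get the reduced form.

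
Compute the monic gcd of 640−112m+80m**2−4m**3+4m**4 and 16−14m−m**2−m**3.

Apply the Euclidean algorithm:
  4m**4−4m**3+80m**2−112m+640 = (−4m+8)(−m**3−m**2−14m+16) + (32m**2+64m+512)
  −m**3−m**2−14m+16 = (−(1/32)m+1/32)(32m**2+64m+512) + (0)
Last nonzero remainder: 32m**2+64m+512. Dividing through by 32 gives the monic gcd m**2+2m+16.

16+2m+m**2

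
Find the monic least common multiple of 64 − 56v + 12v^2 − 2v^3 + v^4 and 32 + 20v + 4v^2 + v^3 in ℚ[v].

128 − 48v − 32v^2 + 8v^3 + v^5

By polynomial division,
  v^4 − 2v^3 + 12v^2 − 56v + 64 = (v − 6)(v^3 + 4v^2 + 20v + 32) + (16v^2 + 32v + 256)
  v^3 + 4v^2 + 20v + 32 = ((1/16)v + 1/8)(16v^2 + 32v + 256) + (0)
Last nonzero remainder: 16v^2 + 32v + 256. Dividing through by 16 gives the monic gcd v^2 + 2v + 16.
Then lcm(f, g) = f·g / gcd(f, g); expanding and making the result monic gives the answer.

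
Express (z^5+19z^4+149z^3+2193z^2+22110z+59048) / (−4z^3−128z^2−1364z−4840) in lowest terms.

(−z^3+3z^2−94z−488)/(4z+40)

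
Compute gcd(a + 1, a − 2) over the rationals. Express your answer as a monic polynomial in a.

1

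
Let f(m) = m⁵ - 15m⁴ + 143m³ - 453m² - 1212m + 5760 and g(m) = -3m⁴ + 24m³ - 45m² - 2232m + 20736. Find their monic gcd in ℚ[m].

m² - 9m + 96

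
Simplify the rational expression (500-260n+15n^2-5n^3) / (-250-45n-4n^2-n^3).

(-10+5n)/(5+n)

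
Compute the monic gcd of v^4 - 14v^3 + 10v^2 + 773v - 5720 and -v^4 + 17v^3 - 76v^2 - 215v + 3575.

Apply the Euclidean algorithm:
  v^4 - 14v^3 + 10v^2 + 773v - 5720 = (-1)(-v^4 + 17v^3 - 76v^2 - 215v + 3575) + (3v^3 - 66v^2 + 558v - 2145)
  -v^4 + 17v^3 - 76v^2 - 215v + 3575 = (-(1/3)v - 5/3)(3v^3 - 66v^2 + 558v - 2145) + (0)
Last nonzero remainder: 3v^3 - 66v^2 + 558v - 2145. Dividing through by 3 gives the monic gcd v^3 - 22v^2 + 186v - 715.

v^3 - 22v^2 + 186v - 715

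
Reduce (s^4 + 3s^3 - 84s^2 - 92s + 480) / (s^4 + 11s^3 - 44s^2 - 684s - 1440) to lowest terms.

By polynomial division,
  s^4 + 3s^3 - 84s^2 - 92s + 480 = (s^4 + 11s^3 - 44s^2 - 684s - 1440) + (-8s^3 - 40s^2 + 592s + 1920)
  s^4 + 11s^3 - 44s^2 - 684s - 1440 = (-(1/8)s - 3/4)(-8s^3 - 40s^2 + 592s + 1920) + (0)
Last nonzero remainder: -8s^3 - 40s^2 + 592s + 1920. Dividing through by -8 gives the monic gcd s^3 + 5s^2 - 74s - 240.
Cancel s^3 + 5s^2 - 74s - 240 from numerator and denominator to get the reduced form.

(s - 2)/(s + 6)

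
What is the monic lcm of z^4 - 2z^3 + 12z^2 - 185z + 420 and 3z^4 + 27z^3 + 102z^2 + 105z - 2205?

z^5 + 5z^4 - 2z^3 - 101z^2 - 875z + 2940

Euclidean algorithm in ℚ[z]:
  z^4 - 2z^3 + 12z^2 - 185z + 420 = (1/3)(3z^4 + 27z^3 + 102z^2 + 105z - 2205) + (-11z^3 - 22z^2 - 220z + 1155)
  3z^4 + 27z^3 + 102z^2 + 105z - 2205 = (-(3/11)z - 21/11)(-11z^3 - 22z^2 - 220z + 1155) + (0)
Last nonzero remainder: -11z^3 - 22z^2 - 220z + 1155. Dividing through by -11 gives the monic gcd z^3 + 2z^2 + 20z - 105.
Then lcm(f, g) = f·g / gcd(f, g); expanding and making the result monic gives the answer.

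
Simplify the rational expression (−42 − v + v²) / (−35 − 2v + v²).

(6 + v)/(5 + v)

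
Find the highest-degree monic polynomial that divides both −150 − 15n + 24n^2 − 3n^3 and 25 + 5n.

By polynomial division,
  −3n^3 + 24n^2 − 15n − 150 = (−(3/5)n^2 + (39/5)n − 42)(5n + 25) + (900)
  5n + 25 = ((1/180)n + 1/36)(900) + (0)
The last nonzero remainder is the constant 900, so the polynomials are coprime and gcd = 1.

1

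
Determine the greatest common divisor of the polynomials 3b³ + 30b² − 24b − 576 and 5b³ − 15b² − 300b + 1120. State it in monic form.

b² + 4b − 32

Apply the Euclidean algorithm:
  3b³ + 30b² − 24b − 576 = (3/5)(5b³ − 15b² − 300b + 1120) + (39b² + 156b − 1248)
  5b³ − 15b² − 300b + 1120 = ((5/39)b − 35/39)(39b² + 156b − 1248) + (0)
Last nonzero remainder: 39b² + 156b − 1248. Dividing through by 39 gives the monic gcd b² + 4b − 32.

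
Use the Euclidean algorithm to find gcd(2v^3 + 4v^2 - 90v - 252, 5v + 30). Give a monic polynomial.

Apply the Euclidean algorithm:
  2v^3 + 4v^2 - 90v - 252 = ((2/5)v^2 - (8/5)v - 42/5)(5v + 30) + (0)
Last nonzero remainder: 5v + 30. Dividing through by 5 gives the monic gcd v + 6.

v + 6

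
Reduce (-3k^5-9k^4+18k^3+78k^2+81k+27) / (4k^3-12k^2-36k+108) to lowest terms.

Apply the Euclidean algorithm:
  -3k^5-9k^4+18k^3+78k^2+81k+27 = (-(3/4)k^2-(9/2)k-63/4)(4k^3-12k^2-36k+108) + (-192k^2+1728)
  4k^3-12k^2-36k+108 = (-(1/48)k+1/16)(-192k^2+1728) + (0)
Last nonzero remainder: -192k^2+1728. Dividing through by -192 gives the monic gcd k^2-9.
Cancel k^2-9 from numerator and denominator to get the reduced form.

(-3k^3-9k^2-9k-3)/(4k-12)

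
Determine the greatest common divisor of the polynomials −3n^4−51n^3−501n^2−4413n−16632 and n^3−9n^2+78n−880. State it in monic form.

n^2+n+88

Repeated division with remainder:
  −3n^4−51n^3−501n^2−4413n−16632 = (−3n−78)(n^3−9n^2+78n−880) + (−969n^2−969n−85272)
  n^3−9n^2+78n−880 = (−(1/969)n+10/969)(−969n^2−969n−85272) + (0)
Last nonzero remainder: −969n^2−969n−85272. Dividing through by −969 gives the monic gcd n^2+n+88.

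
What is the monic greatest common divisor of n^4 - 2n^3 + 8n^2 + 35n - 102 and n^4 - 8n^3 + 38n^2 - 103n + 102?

n^3 - 5n^2 + 23n - 34

By polynomial division,
  n^4 - 2n^3 + 8n^2 + 35n - 102 = (n^4 - 8n^3 + 38n^2 - 103n + 102) + (6n^3 - 30n^2 + 138n - 204)
  n^4 - 8n^3 + 38n^2 - 103n + 102 = ((1/6)n - 1/2)(6n^3 - 30n^2 + 138n - 204) + (0)
Last nonzero remainder: 6n^3 - 30n^2 + 138n - 204. Dividing through by 6 gives the monic gcd n^3 - 5n^2 + 23n - 34.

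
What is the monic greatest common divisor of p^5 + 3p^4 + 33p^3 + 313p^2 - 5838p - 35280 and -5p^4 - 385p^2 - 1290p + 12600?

p^3 + 4p^2 + 93p + 630

Apply the Euclidean algorithm:
  p^5 + 3p^4 + 33p^3 + 313p^2 - 5838p - 35280 = (-(1/5)p - 3/5)(-5p^4 - 385p^2 - 1290p + 12600) + (-44p^3 - 176p^2 - 4092p - 27720)
  -5p^4 - 385p^2 - 1290p + 12600 = ((5/44)p - 5/11)(-44p^3 - 176p^2 - 4092p - 27720) + (0)
Last nonzero remainder: -44p^3 - 176p^2 - 4092p - 27720. Dividing through by -44 gives the monic gcd p^3 + 4p^2 + 93p + 630.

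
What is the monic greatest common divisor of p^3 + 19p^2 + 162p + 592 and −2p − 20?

By polynomial division,
  p^3 + 19p^2 + 162p + 592 = (−(1/2)p^2 − (9/2)p − 36)(−2p − 20) + (−128)
  −2p − 20 = ((1/64)p + 5/32)(−128) + (0)
The last nonzero remainder is the constant −128, so the polynomials are coprime and gcd = 1.

1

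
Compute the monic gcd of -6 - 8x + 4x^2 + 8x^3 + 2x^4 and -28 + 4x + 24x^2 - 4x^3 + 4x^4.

Apply the Euclidean algorithm:
  2x^4 + 8x^3 + 4x^2 - 8x - 6 = (1/2)(4x^4 - 4x^3 + 24x^2 + 4x - 28) + (10x^3 - 8x^2 - 10x + 8)
  4x^4 - 4x^3 + 24x^2 + 4x - 28 = ((2/5)x - 2/25)(10x^3 - 8x^2 - 10x + 8) + ((684/25)x^2 - 684/25)
  10x^3 - 8x^2 - 10x + 8 = ((125/342)x - 50/171)((684/25)x^2 - 684/25) + (0)
Last nonzero remainder: (684/25)x^2 - 684/25. Dividing through by 684/25 gives the monic gcd x^2 - 1.

-1 + x^2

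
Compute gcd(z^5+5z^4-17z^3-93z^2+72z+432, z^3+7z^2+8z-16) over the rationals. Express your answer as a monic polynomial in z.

Euclidean algorithm in ℚ[z]:
  z^5+5z^4-17z^3-93z^2+72z+432 = (z^2-2z-11)(z^3+7z^2+8z-16) + (16z^2+128z+256)
  z^3+7z^2+8z-16 = ((1/16)z-1/16)(16z^2+128z+256) + (0)
Last nonzero remainder: 16z^2+128z+256. Dividing through by 16 gives the monic gcd z^2+8z+16.

z^2+8z+16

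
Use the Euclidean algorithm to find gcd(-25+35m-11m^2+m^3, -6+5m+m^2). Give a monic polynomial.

-1+m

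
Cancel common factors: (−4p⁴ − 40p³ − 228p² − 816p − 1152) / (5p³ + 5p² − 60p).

(−4p³ − 24p² − 132p − 288)/(5p² − 15p)

Repeated division with remainder:
  −4p⁴ − 40p³ − 228p² − 816p − 1152 = (−(4/5)p − 36/5)(5p³ + 5p² − 60p) + (−240p² − 1248p − 1152)
  5p³ + 5p² − 60p = (−(1/48)p + 7/80)(−240p² − 1248p − 1152) + ((126/5)p + 504/5)
  −240p² − 1248p − 1152 = (−(200/21)p − 80/7)((126/5)p + 504/5) + (0)
Last nonzero remainder: (126/5)p + 504/5. Dividing through by 126/5 gives the monic gcd p + 4.
Cancel p + 4 from numerator and denominator to get the reduced form.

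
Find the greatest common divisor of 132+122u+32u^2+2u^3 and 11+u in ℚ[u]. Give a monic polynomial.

11+u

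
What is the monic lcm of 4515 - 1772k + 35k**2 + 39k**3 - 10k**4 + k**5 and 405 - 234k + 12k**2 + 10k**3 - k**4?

Repeated division with remainder:
  k**5 - 10k**4 + 39k**3 + 35k**2 - 1772k + 4515 = (-k)(-k**4 + 10k**3 + 12k**2 - 234k + 405) + (51k**3 - 199k**2 - 1367k + 4515)
  -k**4 + 10k**3 + 12k**2 - 234k + 405 = (-(1/51)k + 311/2601)(51k**3 - 199k**2 - 1367k + 4515) + ((23384/2601)k**2 + (46768/2601)k - 116920/867)
  51k**3 - 199k**2 - 1367k + 4515 = ((132651/23384)k - 782901/23384)((23384/2601)k**2 + (46768/2601)k - 116920/867) + (0)
Last nonzero remainder: (23384/2601)k**2 + (46768/2601)k - 116920/867. Dividing through by 23384/2601 gives the monic gcd k**2 + 2k - 15.
Then lcm(f, g) = f·g / gcd(f, g); expanding and making the result monic gives the answer.

121905 - 102024k + 26724k**2 - 1139k**3 - 703k**4 + 186k**5 - 22k**6 + k**7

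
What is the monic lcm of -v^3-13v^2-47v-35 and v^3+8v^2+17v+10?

Euclidean algorithm in ℚ[v]:
  -v^3-13v^2-47v-35 = (-1)(v^3+8v^2+17v+10) + (-5v^2-30v-25)
  v^3+8v^2+17v+10 = (-(1/5)v-2/5)(-5v^2-30v-25) + (0)
Last nonzero remainder: -5v^2-30v-25. Dividing through by -5 gives the monic gcd v^2+6v+5.
Then lcm(f, g) = f·g / gcd(f, g); expanding and making the result monic gives the answer.

v^4+15v^3+73v^2+129v+70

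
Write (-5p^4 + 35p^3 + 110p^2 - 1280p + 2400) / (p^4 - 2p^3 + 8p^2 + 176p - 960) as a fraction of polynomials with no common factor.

By polynomial division,
  -5p^4 + 35p^3 + 110p^2 - 1280p + 2400 = (-5)(p^4 - 2p^3 + 8p^2 + 176p - 960) + (25p^3 + 150p^2 - 400p - 2400)
  p^4 - 2p^3 + 8p^2 + 176p - 960 = ((1/25)p - 8/25)(25p^3 + 150p^2 - 400p - 2400) + (72p^2 + 144p - 1728)
  25p^3 + 150p^2 - 400p - 2400 = ((25/72)p + 25/18)(72p^2 + 144p - 1728) + (0)
Last nonzero remainder: 72p^2 + 144p - 1728. Dividing through by 72 gives the monic gcd p^2 + 2p - 24.
Cancel p^2 + 2p - 24 from numerator and denominator to get the reduced form.

(-5p^2 + 45p - 100)/(p^2 - 4p + 40)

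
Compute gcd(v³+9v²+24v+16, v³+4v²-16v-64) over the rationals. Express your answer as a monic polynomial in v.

v²+8v+16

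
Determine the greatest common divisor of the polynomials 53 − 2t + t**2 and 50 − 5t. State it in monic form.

1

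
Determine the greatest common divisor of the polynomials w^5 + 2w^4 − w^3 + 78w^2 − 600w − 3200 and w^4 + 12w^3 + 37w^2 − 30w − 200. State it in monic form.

Repeated division with remainder:
  w^5 + 2w^4 − w^3 + 78w^2 − 600w − 3200 = (w − 10)(w^4 + 12w^3 + 37w^2 − 30w − 200) + (82w^3 + 478w^2 − 700w − 5200)
  w^4 + 12w^3 + 37w^2 − 30w − 200 = ((1/82)w + 253/3362)(82w^3 + 478w^2 − 700w − 5200) + ((16080/1681)w^2 + (144720/1681)w + 321600/1681)
  82w^3 + 478w^2 − 700w − 5200 = ((68921/8040)w − 21853/804)((16080/1681)w^2 + (144720/1681)w + 321600/1681) + (0)
Last nonzero remainder: (16080/1681)w^2 + (144720/1681)w + 321600/1681. Dividing through by 16080/1681 gives the monic gcd w^2 + 9w + 20.

w^2 + 9w + 20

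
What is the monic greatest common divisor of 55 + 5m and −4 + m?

1

Repeated division with remainder:
  5m + 55 = (5)(m − 4) + (75)
  m − 4 = ((1/75)m − 4/75)(75) + (0)
The last nonzero remainder is the constant 75, so the polynomials are coprime and gcd = 1.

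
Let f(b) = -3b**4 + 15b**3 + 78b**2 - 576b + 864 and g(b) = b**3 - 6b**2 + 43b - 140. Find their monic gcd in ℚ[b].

Repeated division with remainder:
  -3b**4 + 15b**3 + 78b**2 - 576b + 864 = (-3b - 3)(b**3 - 6b**2 + 43b - 140) + (189b**2 - 867b + 444)
  b**3 - 6b**2 + 43b - 140 = ((1/189)b - 89/11907)(189b**2 - 867b + 444) + ((135622/3969)b - 542488/3969)
  189b**2 - 867b + 444 = ((750141/135622)b - 440559/135622)((135622/3969)b - 542488/3969) + (0)
Last nonzero remainder: (135622/3969)b - 542488/3969. Dividing through by 135622/3969 gives the monic gcd b - 4.

b - 4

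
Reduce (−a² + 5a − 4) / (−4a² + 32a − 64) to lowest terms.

Apply the Euclidean algorithm:
  −a² + 5a − 4 = (1/4)(−4a² + 32a − 64) + (−3a + 12)
  −4a² + 32a − 64 = ((4/3)a − 16/3)(−3a + 12) + (0)
Last nonzero remainder: −3a + 12. Dividing through by −3 gives the monic gcd a − 4.
Cancel a − 4 from numerator and denominator to get the reduced form.

(a − 1)/(4a − 16)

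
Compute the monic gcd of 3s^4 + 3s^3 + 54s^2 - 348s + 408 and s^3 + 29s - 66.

By polynomial division,
  3s^4 + 3s^3 + 54s^2 - 348s + 408 = (3s + 3)(s^3 + 29s - 66) + (-33s^2 - 237s + 606)
  s^3 + 29s - 66 = (-(1/33)s + 79/363)(-33s^2 - 237s + 606) + ((11972/121)s - 23944/121)
  -33s^2 - 237s + 606 = (-(3993/11972)s - 36663/11972)((11972/121)s - 23944/121) + (0)
Last nonzero remainder: (11972/121)s - 23944/121. Dividing through by 11972/121 gives the monic gcd s - 2.

s - 2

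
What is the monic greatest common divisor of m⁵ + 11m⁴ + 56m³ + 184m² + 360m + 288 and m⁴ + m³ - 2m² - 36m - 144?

Euclidean algorithm in ℚ[m]:
  m⁵ + 11m⁴ + 56m³ + 184m² + 360m + 288 = (m + 10)(m⁴ + m³ - 2m² - 36m - 144) + (48m³ + 240m² + 864m + 1728)
  m⁴ + m³ - 2m² - 36m - 144 = ((1/48)m - 1/12)(48m³ + 240m² + 864m + 1728) + (0)
Last nonzero remainder: 48m³ + 240m² + 864m + 1728. Dividing through by 48 gives the monic gcd m³ + 5m² + 18m + 36.

m³ + 5m² + 18m + 36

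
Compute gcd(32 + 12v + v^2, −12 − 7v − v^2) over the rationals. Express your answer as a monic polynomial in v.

By polynomial division,
  v^2 + 12v + 32 = (−1)(−v^2 − 7v − 12) + (5v + 20)
  −v^2 − 7v − 12 = (−(1/5)v − 3/5)(5v + 20) + (0)
Last nonzero remainder: 5v + 20. Dividing through by 5 gives the monic gcd v + 4.

4 + v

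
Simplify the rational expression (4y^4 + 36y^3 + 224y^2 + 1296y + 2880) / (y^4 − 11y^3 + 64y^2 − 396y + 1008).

By polynomial division,
  4y^4 + 36y^3 + 224y^2 + 1296y + 2880 = (4)(y^4 − 11y^3 + 64y^2 − 396y + 1008) + (80y^3 − 32y^2 + 2880y − 1152)
  y^4 − 11y^3 + 64y^2 − 396y + 1008 = ((1/80)y − 53/400)(80y^3 − 32y^2 + 2880y − 1152) + ((594/25)y^2 + 21384/25)
  80y^3 − 32y^2 + 2880y − 1152 = ((1000/297)y − 400/297)((594/25)y^2 + 21384/25) + (0)
Last nonzero remainder: (594/25)y^2 + 21384/25. Dividing through by 594/25 gives the monic gcd y^2 + 36.
Cancel y^2 + 36 from numerator and denominator to get the reduced form.

(4y^2 + 36y + 80)/(y^2 − 11y + 28)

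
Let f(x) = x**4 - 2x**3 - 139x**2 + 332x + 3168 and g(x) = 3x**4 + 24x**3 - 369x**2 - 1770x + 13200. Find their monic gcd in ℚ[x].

x**2 + 3x - 88

Repeated division with remainder:
  x**4 - 2x**3 - 139x**2 + 332x + 3168 = (1/3)(3x**4 + 24x**3 - 369x**2 - 1770x + 13200) + (-10x**3 - 16x**2 + 922x - 1232)
  3x**4 + 24x**3 - 369x**2 - 1770x + 13200 = (-(3/10)x - 48/25)(-10x**3 - 16x**2 + 922x - 1232) + (-(3078/25)x**2 - (9234/25)x + 270864/25)
  -10x**3 - 16x**2 + 922x - 1232 = ((125/1539)x - 175/1539)(-(3078/25)x**2 - (9234/25)x + 270864/25) + (0)
Last nonzero remainder: -(3078/25)x**2 - (9234/25)x + 270864/25. Dividing through by -3078/25 gives the monic gcd x**2 + 3x - 88.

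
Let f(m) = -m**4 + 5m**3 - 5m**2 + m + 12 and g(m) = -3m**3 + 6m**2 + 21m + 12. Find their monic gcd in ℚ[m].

m**2 - 3m - 4

By polynomial division,
  -m**4 + 5m**3 - 5m**2 + m + 12 = ((1/3)m - 1)(-3m**3 + 6m**2 + 21m + 12) + (-6m**2 + 18m + 24)
  -3m**3 + 6m**2 + 21m + 12 = ((1/2)m + 1/2)(-6m**2 + 18m + 24) + (0)
Last nonzero remainder: -6m**2 + 18m + 24. Dividing through by -6 gives the monic gcd m**2 - 3m - 4.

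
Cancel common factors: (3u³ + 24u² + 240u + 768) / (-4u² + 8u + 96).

(-3u² - 12u - 192)/(4u - 24)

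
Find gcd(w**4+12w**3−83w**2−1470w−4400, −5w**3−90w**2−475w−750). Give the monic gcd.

By polynomial division,
  w**4+12w**3−83w**2−1470w−4400 = (−(1/5)w+6/5)(−5w**3−90w**2−475w−750) + (−70w**2−1050w−3500)
  −5w**3−90w**2−475w−750 = ((1/14)w+3/14)(−70w**2−1050w−3500) + (0)
Last nonzero remainder: −70w**2−1050w−3500. Dividing through by −70 gives the monic gcd w**2+15w+50.

w**2+15w+50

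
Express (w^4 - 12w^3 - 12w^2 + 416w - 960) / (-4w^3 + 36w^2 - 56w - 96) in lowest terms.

Euclidean algorithm in ℚ[w]:
  w^4 - 12w^3 - 12w^2 + 416w - 960 = (-(1/4)w + 3/4)(-4w^3 + 36w^2 - 56w - 96) + (-53w^2 + 434w - 888)
  -4w^3 + 36w^2 - 56w - 96 = ((4/53)w - 172/2809)(-53w^2 + 434w - 888) + ((105600/2809)w - 422400/2809)
  -53w^2 + 434w - 888 = (-(148877/105600)w + 103933/17600)((105600/2809)w - 422400/2809) + (0)
Last nonzero remainder: (105600/2809)w - 422400/2809. Dividing through by 105600/2809 gives the monic gcd w - 4.
Cancel w - 4 from numerator and denominator to get the reduced form.

(-w^3 + 8w^2 + 44w - 240)/(4w^2 - 20w - 24)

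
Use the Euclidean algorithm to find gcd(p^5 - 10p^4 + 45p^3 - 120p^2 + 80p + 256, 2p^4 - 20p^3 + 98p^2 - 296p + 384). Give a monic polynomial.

Apply the Euclidean algorithm:
  p^5 - 10p^4 + 45p^3 - 120p^2 + 80p + 256 = ((1/2)p)(2p^4 - 20p^3 + 98p^2 - 296p + 384) + (-4p^3 + 28p^2 - 112p + 256)
  2p^4 - 20p^3 + 98p^2 - 296p + 384 = (-(1/2)p + 3/2)(-4p^3 + 28p^2 - 112p + 256) + (0)
Last nonzero remainder: -4p^3 + 28p^2 - 112p + 256. Dividing through by -4 gives the monic gcd p^3 - 7p^2 + 28p - 64.

p^3 - 7p^2 + 28p - 64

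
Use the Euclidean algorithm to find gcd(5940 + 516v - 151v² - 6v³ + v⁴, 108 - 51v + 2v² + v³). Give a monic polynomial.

9 + v

Repeated division with remainder:
  v⁴ - 6v³ - 151v² + 516v + 5940 = (v - 8)(v³ + 2v² - 51v + 108) + (-84v² + 6804)
  v³ + 2v² - 51v + 108 = (-(1/84)v - 1/42)(-84v² + 6804) + (30v + 270)
  -84v² + 6804 = (-(14/5)v + 126/5)(30v + 270) + (0)
Last nonzero remainder: 30v + 270. Dividing through by 30 gives the monic gcd v + 9.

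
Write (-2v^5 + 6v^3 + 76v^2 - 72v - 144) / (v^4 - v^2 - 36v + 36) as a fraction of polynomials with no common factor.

(-2v^2 + 2v + 4)/(v - 1)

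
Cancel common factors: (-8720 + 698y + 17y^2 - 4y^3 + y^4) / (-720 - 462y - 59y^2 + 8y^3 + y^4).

(109 - 6y + y^2)/(9 + 6y + y^2)

Apply the Euclidean algorithm:
  y^4 - 4y^3 + 17y^2 + 698y - 8720 = (y^4 + 8y^3 - 59y^2 - 462y - 720) + (-12y^3 + 76y^2 + 1160y - 8000)
  y^4 + 8y^3 - 59y^2 - 462y - 720 = (-(1/12)y - 43/36)(-12y^3 + 76y^2 + 1160y - 8000) + ((1156/9)y^2 + (2312/9)y - 92480/9)
  -12y^3 + 76y^2 + 1160y - 8000 = (-(27/289)y + 225/289)((1156/9)y^2 + (2312/9)y - 92480/9) + (0)
Last nonzero remainder: (1156/9)y^2 + (2312/9)y - 92480/9. Dividing through by 1156/9 gives the monic gcd y^2 + 2y - 80.
Cancel y^2 + 2y - 80 from numerator and denominator to get the reduced form.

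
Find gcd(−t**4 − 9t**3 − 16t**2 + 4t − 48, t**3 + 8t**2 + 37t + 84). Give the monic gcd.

t + 4

Euclidean algorithm in ℚ[t]:
  −t**4 − 9t**3 − 16t**2 + 4t − 48 = (−t − 1)(t**3 + 8t**2 + 37t + 84) + (29t**2 + 125t + 36)
  t**3 + 8t**2 + 37t + 84 = ((1/29)t + 107/841)(29t**2 + 125t + 36) + ((16698/841)t + 66792/841)
  29t**2 + 125t + 36 = ((24389/16698)t + 2523/5566)((16698/841)t + 66792/841) + (0)
Last nonzero remainder: (16698/841)t + 66792/841. Dividing through by 16698/841 gives the monic gcd t + 4.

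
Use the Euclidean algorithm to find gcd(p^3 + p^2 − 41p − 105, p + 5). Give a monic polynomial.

p + 5

Euclidean algorithm in ℚ[p]:
  p^3 + p^2 − 41p − 105 = (p^2 − 4p − 21)(p + 5) + (0)
The last nonzero remainder p + 5 is already monic.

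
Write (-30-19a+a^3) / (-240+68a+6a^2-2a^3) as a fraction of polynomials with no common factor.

By polynomial division,
  a^3-19a-30 = (-1/2)(-2a^3+6a^2+68a-240) + (3a^2+15a-150)
  -2a^3+6a^2+68a-240 = (-(2/3)a+16/3)(3a^2+15a-150) + (-112a+560)
  3a^2+15a-150 = (-(3/112)a-15/56)(-112a+560) + (0)
Last nonzero remainder: -112a+560. Dividing through by -112 gives the monic gcd a-5.
Cancel a-5 from numerator and denominator to get the reduced form.

(-6-5a-a^2)/(-48+4a+2a^2)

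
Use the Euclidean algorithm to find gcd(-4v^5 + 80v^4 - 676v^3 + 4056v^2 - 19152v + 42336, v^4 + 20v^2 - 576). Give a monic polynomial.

Euclidean algorithm in ℚ[v]:
  -4v^5 + 80v^4 - 676v^3 + 4056v^2 - 19152v + 42336 = (-4v + 80)(v^4 + 20v^2 - 576) + (-596v^3 + 2456v^2 - 21456v + 88416)
  v^4 + 20v^2 - 576 = (-(1/596)v - 307/44402)(-596v^3 + 2456v^2 - 21456v + 88416) + ((21780/22201)v^2 + 784080/22201)
  -596v^3 + 2456v^2 - 21456v + 88416 = (-(3307949/5445)v + 13631414/5445)((21780/22201)v^2 + 784080/22201) + (0)
Last nonzero remainder: (21780/22201)v^2 + 784080/22201. Dividing through by 21780/22201 gives the monic gcd v^2 + 36.

v^2 + 36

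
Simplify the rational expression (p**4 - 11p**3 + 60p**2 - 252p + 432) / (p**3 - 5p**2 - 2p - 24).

(p**3 - 5p**2 + 30p - 72)/(p**2 + p + 4)

By polynomial division,
  p**4 - 11p**3 + 60p**2 - 252p + 432 = (p - 6)(p**3 - 5p**2 - 2p - 24) + (32p**2 - 240p + 288)
  p**3 - 5p**2 - 2p - 24 = ((1/32)p + 5/64)(32p**2 - 240p + 288) + ((31/4)p - 93/2)
  32p**2 - 240p + 288 = ((128/31)p - 192/31)((31/4)p - 93/2) + (0)
Last nonzero remainder: (31/4)p - 93/2. Dividing through by 31/4 gives the monic gcd p - 6.
Cancel p - 6 from numerator and denominator to get the reduced form.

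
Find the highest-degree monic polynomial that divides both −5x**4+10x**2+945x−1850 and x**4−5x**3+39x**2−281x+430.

By polynomial division,
  −5x**4+10x**2+945x−1850 = (−5)(x**4−5x**3+39x**2−281x+430) + (−25x**3+205x**2−460x+300)
  x**4−5x**3+39x**2−281x+430 = (−(1/25)x−16/125)(−25x**3+205x**2−460x+300) + ((1171/25)x**2−(8197/25)x+2342/5)
  −25x**3+205x**2−460x+300 = (−(625/1171)x+750/1171)((1171/25)x**2−(8197/25)x+2342/5) + (0)
Last nonzero remainder: (1171/25)x**2−(8197/25)x+2342/5. Dividing through by 1171/25 gives the monic gcd x**2−7x+10.

x**2−7x+10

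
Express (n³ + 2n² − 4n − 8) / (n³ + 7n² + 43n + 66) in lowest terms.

Euclidean algorithm in ℚ[n]:
  n³ + 2n² − 4n − 8 = (n³ + 7n² + 43n + 66) + (−5n² − 47n − 74)
  n³ + 7n² + 43n + 66 = (−(1/5)n + 12/25)(−5n² − 47n − 74) + ((1269/25)n + 2538/25)
  −5n² − 47n − 74 = (−(125/1269)n − 925/1269)((1269/25)n + 2538/25) + (0)
Last nonzero remainder: (1269/25)n + 2538/25. Dividing through by 1269/25 gives the monic gcd n + 2.
Cancel n + 2 from numerator and denominator to get the reduced form.

(n² − 4)/(n² + 5n + 33)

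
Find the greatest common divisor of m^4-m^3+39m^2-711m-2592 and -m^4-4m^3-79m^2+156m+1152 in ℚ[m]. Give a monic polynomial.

Apply the Euclidean algorithm:
  m^4-m^3+39m^2-711m-2592 = (-1)(-m^4-4m^3-79m^2+156m+1152) + (-5m^3-40m^2-555m-1440)
  -m^4-4m^3-79m^2+156m+1152 = ((1/5)m-4/5)(-5m^3-40m^2-555m-1440) + (0)
Last nonzero remainder: -5m^3-40m^2-555m-1440. Dividing through by -5 gives the monic gcd m^3+8m^2+111m+288.

m^3+8m^2+111m+288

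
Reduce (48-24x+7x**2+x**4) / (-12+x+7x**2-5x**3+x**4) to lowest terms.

By polynomial division,
  x**4+7x**2-24x+48 = (x**4-5x**3+7x**2+x-12) + (5x**3-25x+60)
  x**4-5x**3+7x**2+x-12 = ((1/5)x-1)(5x**3-25x+60) + (12x**2-36x+48)
  5x**3-25x+60 = ((5/12)x+5/4)(12x**2-36x+48) + (0)
Last nonzero remainder: 12x**2-36x+48. Dividing through by 12 gives the monic gcd x**2-3x+4.
Cancel x**2-3x+4 from numerator and denominator to get the reduced form.

(12+3x+x**2)/(-3-2x+x**2)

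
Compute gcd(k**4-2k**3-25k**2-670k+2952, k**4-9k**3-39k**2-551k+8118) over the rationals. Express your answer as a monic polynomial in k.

Repeated division with remainder:
  k**4-2k**3-25k**2-670k+2952 = (k**4-9k**3-39k**2-551k+8118) + (7k**3+14k**2-119k-5166)
  k**4-9k**3-39k**2-551k+8118 = ((1/7)k-11/7)(7k**3+14k**2-119k-5166) + (0)
Last nonzero remainder: 7k**3+14k**2-119k-5166. Dividing through by 7 gives the monic gcd k**3+2k**2-17k-738.

k**3+2k**2-17k-738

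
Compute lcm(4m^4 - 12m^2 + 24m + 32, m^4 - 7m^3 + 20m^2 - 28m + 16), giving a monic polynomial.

m^6 - 4m^5 + m^4 + 18m^3 - 28m^2 - 8m + 32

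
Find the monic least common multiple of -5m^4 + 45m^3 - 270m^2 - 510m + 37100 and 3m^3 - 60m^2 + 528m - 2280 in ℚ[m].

By polynomial division,
  -5m^4 + 45m^3 - 270m^2 - 510m + 37100 = (-(5/3)m - 55/3)(3m^3 - 60m^2 + 528m - 2280) + (-490m^2 + 5370m - 4700)
  3m^3 - 60m^2 + 528m - 2280 = (-(3/490)m + 1329/24010)(-490m^2 + 5370m - 4700) + ((484965/2401)m - 4849650/2401)
  -490m^2 + 5370m - 4700 = (-(235298/96993)m + 225694/96993)((484965/2401)m - 4849650/2401) + (0)
Last nonzero remainder: (484965/2401)m - 4849650/2401. Dividing through by 484965/2401 gives the monic gcd m - 10.
Then lcm(f, g) = f·g / gcd(f, g); expanding and making the result monic gives the answer.

m^6 - 19m^5 + 220m^4 - 1122m^3 - 4336m^2 + 81952m - 563920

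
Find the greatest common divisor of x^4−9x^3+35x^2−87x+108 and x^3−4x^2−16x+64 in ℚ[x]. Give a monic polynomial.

x−4

Apply the Euclidean algorithm:
  x^4−9x^3+35x^2−87x+108 = (x−5)(x^3−4x^2−16x+64) + (31x^2−231x+428)
  x^3−4x^2−16x+64 = ((1/31)x+107/961)(31x^2−231x+428) + (−(3927/961)x+15708/961)
  31x^2−231x+428 = (−(29791/3927)x+102827/3927)(−(3927/961)x+15708/961) + (0)
Last nonzero remainder: −(3927/961)x+15708/961. Dividing through by −3927/961 gives the monic gcd x−4.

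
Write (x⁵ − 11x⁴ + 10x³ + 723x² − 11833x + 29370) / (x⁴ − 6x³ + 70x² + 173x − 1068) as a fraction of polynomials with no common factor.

By polynomial division,
  x⁵ − 11x⁴ + 10x³ + 723x² − 11833x + 29370 = (x − 5)(x⁴ − 6x³ + 70x² + 173x − 1068) + (−90x³ + 900x² − 9900x + 24030)
  x⁴ − 6x³ + 70x² + 173x − 1068 = (−(1/90)x − 2/45)(−90x³ + 900x² − 9900x + 24030) + (0)
Last nonzero remainder: −90x³ + 900x² − 9900x + 24030. Dividing through by −90 gives the monic gcd x³ − 10x² + 110x − 267.
Cancel x³ − 10x² + 110x − 267 from numerator and denominator to get the reduced form.

(x² − x − 110)/(x + 4)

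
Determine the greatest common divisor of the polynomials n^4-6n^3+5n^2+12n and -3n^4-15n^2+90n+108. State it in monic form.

n^2-2n-3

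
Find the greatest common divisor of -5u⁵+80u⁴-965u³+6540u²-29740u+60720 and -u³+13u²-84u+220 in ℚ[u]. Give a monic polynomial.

u²-8u+44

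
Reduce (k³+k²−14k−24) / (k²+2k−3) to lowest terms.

By polynomial division,
  k³+k²−14k−24 = (k−1)(k²+2k−3) + (−9k−27)
  k²+2k−3 = (−(1/9)k+1/9)(−9k−27) + (0)
Last nonzero remainder: −9k−27. Dividing through by −9 gives the monic gcd k+3.
Cancel k+3 from numerator and denominator to get the reduced form.

(k²−2k−8)/(k−1)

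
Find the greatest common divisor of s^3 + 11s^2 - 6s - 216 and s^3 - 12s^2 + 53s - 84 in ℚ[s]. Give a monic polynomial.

Apply the Euclidean algorithm:
  s^3 + 11s^2 - 6s - 216 = (s^3 - 12s^2 + 53s - 84) + (23s^2 - 59s - 132)
  s^3 - 12s^2 + 53s - 84 = ((1/23)s - 217/529)(23s^2 - 59s - 132) + ((18270/529)s - 73080/529)
  23s^2 - 59s - 132 = ((12167/18270)s + 5819/6090)((18270/529)s - 73080/529) + (0)
Last nonzero remainder: (18270/529)s - 73080/529. Dividing through by 18270/529 gives the monic gcd s - 4.

s - 4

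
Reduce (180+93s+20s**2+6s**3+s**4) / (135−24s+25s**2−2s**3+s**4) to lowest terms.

(12+7s+s**2)/(9−s+s**2)

Apply the Euclidean algorithm:
  s**4+6s**3+20s**2+93s+180 = (s**4−2s**3+25s**2−24s+135) + (8s**3−5s**2+117s+45)
  s**4−2s**3+25s**2−24s+135 = ((1/8)s−11/64)(8s**3−5s**2+117s+45) + ((609/64)s**2−(609/64)s+9135/64)
  8s**3−5s**2+117s+45 = ((512/609)s+64/203)((609/64)s**2−(609/64)s+9135/64) + (0)
Last nonzero remainder: (609/64)s**2−(609/64)s+9135/64. Dividing through by 609/64 gives the monic gcd s**2−s+15.
Cancel s**2−s+15 from numerator and denominator to get the reduced form.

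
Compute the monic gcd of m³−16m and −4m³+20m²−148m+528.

By polynomial division,
  m³−16m = (−1/4)(−4m³+20m²−148m+528) + (5m²−53m+132)
  −4m³+20m²−148m+528 = (−(4/5)m−112/25)(5m²−53m+132) + (−(6996/25)m+27984/25)
  5m²−53m+132 = (−(125/6996)m+25/212)(−(6996/25)m+27984/25) + (0)
Last nonzero remainder: −(6996/25)m+27984/25. Dividing through by −6996/25 gives the monic gcd m−4.

m−4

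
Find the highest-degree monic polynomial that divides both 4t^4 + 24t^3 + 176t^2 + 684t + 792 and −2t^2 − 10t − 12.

Apply the Euclidean algorithm:
  4t^4 + 24t^3 + 176t^2 + 684t + 792 = (−2t^2 − 2t − 66)(−2t^2 − 10t − 12) + (0)
Last nonzero remainder: −2t^2 − 10t − 12. Dividing through by −2 gives the monic gcd t^2 + 5t + 6.

t^2 + 5t + 6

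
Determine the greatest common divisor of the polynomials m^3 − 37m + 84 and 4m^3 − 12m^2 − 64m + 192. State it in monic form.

m^2 − 7m + 12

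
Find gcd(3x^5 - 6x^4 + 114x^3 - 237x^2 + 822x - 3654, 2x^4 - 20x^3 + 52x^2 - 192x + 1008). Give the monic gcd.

x^2 + 2x + 14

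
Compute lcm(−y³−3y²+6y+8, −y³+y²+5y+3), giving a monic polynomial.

Apply the Euclidean algorithm:
  −y³−3y²+6y+8 = (−y³+y²+5y+3) + (−4y²+y+5)
  −y³+y²+5y+3 = ((1/4)y−3/16)(−4y²+y+5) + ((63/16)y+63/16)
  −4y²+y+5 = (−(64/63)y+80/63)((63/16)y+63/16) + (0)
Last nonzero remainder: (63/16)y+63/16. Dividing through by 63/16 gives the monic gcd y+1.
Then lcm(f, g) = f·g / gcd(f, g); expanding and making the result monic gives the answer.

y⁵+y⁴−15y³−5y²+34y+24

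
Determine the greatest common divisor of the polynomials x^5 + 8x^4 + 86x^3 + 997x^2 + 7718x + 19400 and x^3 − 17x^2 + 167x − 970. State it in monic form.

x^2 − 7x + 97

Apply the Euclidean algorithm:
  x^5 + 8x^4 + 86x^3 + 997x^2 + 7718x + 19400 = (x^2 + 25x + 344)(x^3 − 17x^2 + 167x − 970) + (3640x^2 − 25480x + 353080)
  x^3 − 17x^2 + 167x − 970 = ((1/3640)x − 1/364)(3640x^2 − 25480x + 353080) + (0)
Last nonzero remainder: 3640x^2 − 25480x + 353080. Dividing through by 3640 gives the monic gcd x^2 − 7x + 97.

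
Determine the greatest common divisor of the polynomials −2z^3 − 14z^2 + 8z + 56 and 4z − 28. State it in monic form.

1

Euclidean algorithm in ℚ[z]:
  −2z^3 − 14z^2 + 8z + 56 = (−(1/2)z^2 − 7z − 47)(4z − 28) + (−1260)
  4z − 28 = (−(1/315)z + 1/45)(−1260) + (0)
The last nonzero remainder is the constant −1260, so the polynomials are coprime and gcd = 1.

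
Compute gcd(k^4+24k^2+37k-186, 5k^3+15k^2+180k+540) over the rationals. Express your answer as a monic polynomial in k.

Repeated division with remainder:
  k^4+24k^2+37k-186 = ((1/5)k-3/5)(5k^3+15k^2+180k+540) + (-3k^2+37k+138)
  5k^3+15k^2+180k+540 = (-(5/3)k-230/9)(-3k^2+37k+138) + ((12200/9)k+12200/3)
  -3k^2+37k+138 = (-(27/12200)k+207/6100)((12200/9)k+12200/3) + (0)
Last nonzero remainder: (12200/9)k+12200/3. Dividing through by 12200/9 gives the monic gcd k+3.

k+3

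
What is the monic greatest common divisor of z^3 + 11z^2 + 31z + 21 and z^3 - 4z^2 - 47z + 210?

z + 7

Repeated division with remainder:
  z^3 + 11z^2 + 31z + 21 = (z^3 - 4z^2 - 47z + 210) + (15z^2 + 78z - 189)
  z^3 - 4z^2 - 47z + 210 = ((1/15)z - 46/75)(15z^2 + 78z - 189) + ((336/25)z + 2352/25)
  15z^2 + 78z - 189 = ((125/112)z - 225/112)((336/25)z + 2352/25) + (0)
Last nonzero remainder: (336/25)z + 2352/25. Dividing through by 336/25 gives the monic gcd z + 7.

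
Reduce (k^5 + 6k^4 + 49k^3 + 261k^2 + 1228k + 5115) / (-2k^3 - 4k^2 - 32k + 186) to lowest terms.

(-k^3 - k^2 - 13k - 165)/(2k - 6)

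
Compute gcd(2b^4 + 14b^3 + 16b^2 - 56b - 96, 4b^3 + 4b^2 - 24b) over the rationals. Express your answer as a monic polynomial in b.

b^2 + b - 6

Apply the Euclidean algorithm:
  2b^4 + 14b^3 + 16b^2 - 56b - 96 = ((1/2)b + 3)(4b^3 + 4b^2 - 24b) + (16b^2 + 16b - 96)
  4b^3 + 4b^2 - 24b = ((1/4)b)(16b^2 + 16b - 96) + (0)
Last nonzero remainder: 16b^2 + 16b - 96. Dividing through by 16 gives the monic gcd b^2 + b - 6.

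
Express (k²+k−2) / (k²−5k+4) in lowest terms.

By polynomial division,
  k²+k−2 = (k²−5k+4) + (6k−6)
  k²−5k+4 = ((1/6)k−2/3)(6k−6) + (0)
Last nonzero remainder: 6k−6. Dividing through by 6 gives the monic gcd k−1.
Cancel k−1 from numerator and denominator to get the reduced form.

(k+2)/(k−4)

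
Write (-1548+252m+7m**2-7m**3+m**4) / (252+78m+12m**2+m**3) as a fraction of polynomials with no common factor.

Euclidean algorithm in ℚ[m]:
  m**4-7m**3+7m**2+252m-1548 = (m-19)(m**3+12m**2+78m+252) + (157m**2+1482m+3240)
  m**3+12m**2+78m+252 = ((1/157)m+402/24649)(157m**2+1482m+3240) + ((818178/24649)m+4909068/24649)
  157m**2+1482m+3240 = ((3869893/818178)m+2218410/136363)((818178/24649)m+4909068/24649) + (0)
Last nonzero remainder: (818178/24649)m+4909068/24649. Dividing through by 818178/24649 gives the monic gcd m+6.
Cancel m+6 from numerator and denominator to get the reduced form.

(-258+85m-13m**2+m**3)/(42+6m+m**2)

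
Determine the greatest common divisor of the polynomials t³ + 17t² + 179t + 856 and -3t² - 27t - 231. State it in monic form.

1

Apply the Euclidean algorithm:
  t³ + 17t² + 179t + 856 = (-(1/3)t - 8/3)(-3t² - 27t - 231) + (30t + 240)
  -3t² - 27t - 231 = (-(1/10)t - 1/10)(30t + 240) + (-207)
  30t + 240 = (-(10/69)t - 80/69)(-207) + (0)
The last nonzero remainder is the constant -207, so the polynomials are coprime and gcd = 1.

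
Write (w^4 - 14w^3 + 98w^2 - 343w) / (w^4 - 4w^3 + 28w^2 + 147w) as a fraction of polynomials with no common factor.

(w - 7)/(w + 3)

Repeated division with remainder:
  w^4 - 14w^3 + 98w^2 - 343w = (w^4 - 4w^3 + 28w^2 + 147w) + (-10w^3 + 70w^2 - 490w)
  w^4 - 4w^3 + 28w^2 + 147w = (-(1/10)w - 3/10)(-10w^3 + 70w^2 - 490w) + (0)
Last nonzero remainder: -10w^3 + 70w^2 - 490w. Dividing through by -10 gives the monic gcd w^3 - 7w^2 + 49w.
Cancel w^3 - 7w^2 + 49w from numerator and denominator to get the reduced form.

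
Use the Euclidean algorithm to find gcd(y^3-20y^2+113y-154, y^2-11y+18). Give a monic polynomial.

Repeated division with remainder:
  y^3-20y^2+113y-154 = (y-9)(y^2-11y+18) + (-4y+8)
  y^2-11y+18 = (-(1/4)y+9/4)(-4y+8) + (0)
Last nonzero remainder: -4y+8. Dividing through by -4 gives the monic gcd y-2.

y-2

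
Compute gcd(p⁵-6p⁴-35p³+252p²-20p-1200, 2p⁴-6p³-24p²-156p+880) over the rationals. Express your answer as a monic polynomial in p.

p²-9p+20

Apply the Euclidean algorithm:
  p⁵-6p⁴-35p³+252p²-20p-1200 = ((1/2)p-3/2)(2p⁴-6p³-24p²-156p+880) + (-32p³+294p²-694p+120)
  2p⁴-6p³-24p²-156p+880 = (-(1/16)p-99/256)(-32p³+294p²-694p+120) + ((5929/128)p²-(53361/128)p+29645/32)
  -32p³+294p²-694p+120 = (-(4096/5929)p+768/5929)((5929/128)p²-(53361/128)p+29645/32) + (0)
Last nonzero remainder: (5929/128)p²-(53361/128)p+29645/32. Dividing through by 5929/128 gives the monic gcd p²-9p+20.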